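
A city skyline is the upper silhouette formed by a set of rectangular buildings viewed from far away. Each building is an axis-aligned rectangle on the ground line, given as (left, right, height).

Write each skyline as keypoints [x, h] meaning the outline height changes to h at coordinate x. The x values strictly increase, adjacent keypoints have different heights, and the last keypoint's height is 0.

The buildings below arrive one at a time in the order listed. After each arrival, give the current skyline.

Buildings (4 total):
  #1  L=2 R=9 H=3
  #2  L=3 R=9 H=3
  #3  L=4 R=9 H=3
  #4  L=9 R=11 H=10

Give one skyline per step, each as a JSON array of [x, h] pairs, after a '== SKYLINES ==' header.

== SKYLINES ==
[[2,3],[9,0]]
[[2,3],[9,0]]
[[2,3],[9,0]]
[[2,3],[9,10],[11,0]]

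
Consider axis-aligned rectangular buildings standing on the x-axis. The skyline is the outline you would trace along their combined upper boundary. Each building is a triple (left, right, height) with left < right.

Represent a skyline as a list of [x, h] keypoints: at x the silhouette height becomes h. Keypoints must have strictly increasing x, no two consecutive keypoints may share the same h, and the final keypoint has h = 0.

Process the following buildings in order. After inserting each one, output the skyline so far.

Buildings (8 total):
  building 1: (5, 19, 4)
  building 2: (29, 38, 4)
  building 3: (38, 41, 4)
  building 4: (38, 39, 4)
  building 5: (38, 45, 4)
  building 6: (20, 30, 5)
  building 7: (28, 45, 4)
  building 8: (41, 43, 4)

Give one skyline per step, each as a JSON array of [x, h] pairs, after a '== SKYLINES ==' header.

== SKYLINES ==
[[5,4],[19,0]]
[[5,4],[19,0],[29,4],[38,0]]
[[5,4],[19,0],[29,4],[41,0]]
[[5,4],[19,0],[29,4],[41,0]]
[[5,4],[19,0],[29,4],[45,0]]
[[5,4],[19,0],[20,5],[30,4],[45,0]]
[[5,4],[19,0],[20,5],[30,4],[45,0]]
[[5,4],[19,0],[20,5],[30,4],[45,0]]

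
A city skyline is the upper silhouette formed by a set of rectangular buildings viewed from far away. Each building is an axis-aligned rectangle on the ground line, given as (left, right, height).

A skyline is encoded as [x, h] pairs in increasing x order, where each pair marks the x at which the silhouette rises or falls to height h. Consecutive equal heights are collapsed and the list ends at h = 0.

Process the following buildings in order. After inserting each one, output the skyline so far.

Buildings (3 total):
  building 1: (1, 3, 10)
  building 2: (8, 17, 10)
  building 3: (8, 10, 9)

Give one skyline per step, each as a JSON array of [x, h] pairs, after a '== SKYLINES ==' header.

== SKYLINES ==
[[1,10],[3,0]]
[[1,10],[3,0],[8,10],[17,0]]
[[1,10],[3,0],[8,10],[17,0]]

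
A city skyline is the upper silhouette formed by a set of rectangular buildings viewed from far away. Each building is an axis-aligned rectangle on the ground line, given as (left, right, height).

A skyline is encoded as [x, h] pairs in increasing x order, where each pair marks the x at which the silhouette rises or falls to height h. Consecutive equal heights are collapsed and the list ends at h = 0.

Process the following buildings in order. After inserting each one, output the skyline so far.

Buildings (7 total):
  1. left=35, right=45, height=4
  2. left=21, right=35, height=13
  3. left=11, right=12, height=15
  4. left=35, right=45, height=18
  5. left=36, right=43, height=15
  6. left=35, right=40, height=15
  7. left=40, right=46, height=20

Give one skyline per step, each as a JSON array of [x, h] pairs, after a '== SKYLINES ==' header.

== SKYLINES ==
[[35,4],[45,0]]
[[21,13],[35,4],[45,0]]
[[11,15],[12,0],[21,13],[35,4],[45,0]]
[[11,15],[12,0],[21,13],[35,18],[45,0]]
[[11,15],[12,0],[21,13],[35,18],[45,0]]
[[11,15],[12,0],[21,13],[35,18],[45,0]]
[[11,15],[12,0],[21,13],[35,18],[40,20],[46,0]]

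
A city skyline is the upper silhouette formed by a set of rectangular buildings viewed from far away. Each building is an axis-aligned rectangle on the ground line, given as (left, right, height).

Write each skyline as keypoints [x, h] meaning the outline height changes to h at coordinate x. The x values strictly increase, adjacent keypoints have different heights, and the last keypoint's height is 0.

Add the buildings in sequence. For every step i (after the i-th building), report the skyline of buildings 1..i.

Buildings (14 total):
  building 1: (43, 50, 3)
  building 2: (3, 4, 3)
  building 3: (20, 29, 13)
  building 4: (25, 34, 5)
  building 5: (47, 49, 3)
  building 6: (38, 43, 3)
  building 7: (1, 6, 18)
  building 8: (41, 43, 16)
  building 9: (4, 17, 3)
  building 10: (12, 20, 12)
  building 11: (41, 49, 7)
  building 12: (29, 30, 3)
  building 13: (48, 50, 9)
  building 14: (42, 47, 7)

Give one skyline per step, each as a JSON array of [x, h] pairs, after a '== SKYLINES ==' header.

== SKYLINES ==
[[43,3],[50,0]]
[[3,3],[4,0],[43,3],[50,0]]
[[3,3],[4,0],[20,13],[29,0],[43,3],[50,0]]
[[3,3],[4,0],[20,13],[29,5],[34,0],[43,3],[50,0]]
[[3,3],[4,0],[20,13],[29,5],[34,0],[43,3],[50,0]]
[[3,3],[4,0],[20,13],[29,5],[34,0],[38,3],[50,0]]
[[1,18],[6,0],[20,13],[29,5],[34,0],[38,3],[50,0]]
[[1,18],[6,0],[20,13],[29,5],[34,0],[38,3],[41,16],[43,3],[50,0]]
[[1,18],[6,3],[17,0],[20,13],[29,5],[34,0],[38,3],[41,16],[43,3],[50,0]]
[[1,18],[6,3],[12,12],[20,13],[29,5],[34,0],[38,3],[41,16],[43,3],[50,0]]
[[1,18],[6,3],[12,12],[20,13],[29,5],[34,0],[38,3],[41,16],[43,7],[49,3],[50,0]]
[[1,18],[6,3],[12,12],[20,13],[29,5],[34,0],[38,3],[41,16],[43,7],[49,3],[50,0]]
[[1,18],[6,3],[12,12],[20,13],[29,5],[34,0],[38,3],[41,16],[43,7],[48,9],[50,0]]
[[1,18],[6,3],[12,12],[20,13],[29,5],[34,0],[38,3],[41,16],[43,7],[48,9],[50,0]]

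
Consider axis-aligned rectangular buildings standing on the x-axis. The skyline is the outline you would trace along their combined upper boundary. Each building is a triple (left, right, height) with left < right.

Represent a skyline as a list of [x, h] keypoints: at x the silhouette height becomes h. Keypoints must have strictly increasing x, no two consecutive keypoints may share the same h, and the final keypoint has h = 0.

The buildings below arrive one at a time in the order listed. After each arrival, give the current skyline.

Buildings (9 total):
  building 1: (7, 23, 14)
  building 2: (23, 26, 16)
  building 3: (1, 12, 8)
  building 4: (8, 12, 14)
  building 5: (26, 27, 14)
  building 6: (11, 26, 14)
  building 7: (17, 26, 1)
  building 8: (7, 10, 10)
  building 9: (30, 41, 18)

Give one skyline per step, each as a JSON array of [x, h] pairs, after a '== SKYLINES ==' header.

== SKYLINES ==
[[7,14],[23,0]]
[[7,14],[23,16],[26,0]]
[[1,8],[7,14],[23,16],[26,0]]
[[1,8],[7,14],[23,16],[26,0]]
[[1,8],[7,14],[23,16],[26,14],[27,0]]
[[1,8],[7,14],[23,16],[26,14],[27,0]]
[[1,8],[7,14],[23,16],[26,14],[27,0]]
[[1,8],[7,14],[23,16],[26,14],[27,0]]
[[1,8],[7,14],[23,16],[26,14],[27,0],[30,18],[41,0]]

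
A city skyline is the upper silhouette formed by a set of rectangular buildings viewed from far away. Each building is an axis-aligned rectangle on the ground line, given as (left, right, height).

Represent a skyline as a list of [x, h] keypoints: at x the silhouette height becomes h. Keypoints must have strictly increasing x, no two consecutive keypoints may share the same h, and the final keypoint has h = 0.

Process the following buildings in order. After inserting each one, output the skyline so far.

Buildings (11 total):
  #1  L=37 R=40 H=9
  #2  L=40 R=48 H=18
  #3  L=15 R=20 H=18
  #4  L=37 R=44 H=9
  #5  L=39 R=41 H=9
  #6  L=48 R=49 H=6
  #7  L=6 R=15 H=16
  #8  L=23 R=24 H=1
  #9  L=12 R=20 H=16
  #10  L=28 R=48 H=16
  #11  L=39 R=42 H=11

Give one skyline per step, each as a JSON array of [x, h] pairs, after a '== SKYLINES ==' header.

== SKYLINES ==
[[37,9],[40,0]]
[[37,9],[40,18],[48,0]]
[[15,18],[20,0],[37,9],[40,18],[48,0]]
[[15,18],[20,0],[37,9],[40,18],[48,0]]
[[15,18],[20,0],[37,9],[40,18],[48,0]]
[[15,18],[20,0],[37,9],[40,18],[48,6],[49,0]]
[[6,16],[15,18],[20,0],[37,9],[40,18],[48,6],[49,0]]
[[6,16],[15,18],[20,0],[23,1],[24,0],[37,9],[40,18],[48,6],[49,0]]
[[6,16],[15,18],[20,0],[23,1],[24,0],[37,9],[40,18],[48,6],[49,0]]
[[6,16],[15,18],[20,0],[23,1],[24,0],[28,16],[40,18],[48,6],[49,0]]
[[6,16],[15,18],[20,0],[23,1],[24,0],[28,16],[40,18],[48,6],[49,0]]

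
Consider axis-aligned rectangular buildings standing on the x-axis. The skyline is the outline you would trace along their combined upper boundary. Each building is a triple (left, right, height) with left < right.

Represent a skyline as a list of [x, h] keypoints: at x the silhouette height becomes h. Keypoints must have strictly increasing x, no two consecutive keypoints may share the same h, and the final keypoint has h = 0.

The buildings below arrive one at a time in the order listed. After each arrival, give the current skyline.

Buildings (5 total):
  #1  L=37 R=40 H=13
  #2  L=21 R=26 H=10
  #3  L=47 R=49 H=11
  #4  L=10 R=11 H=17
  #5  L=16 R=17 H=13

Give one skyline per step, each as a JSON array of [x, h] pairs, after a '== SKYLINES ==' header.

== SKYLINES ==
[[37,13],[40,0]]
[[21,10],[26,0],[37,13],[40,0]]
[[21,10],[26,0],[37,13],[40,0],[47,11],[49,0]]
[[10,17],[11,0],[21,10],[26,0],[37,13],[40,0],[47,11],[49,0]]
[[10,17],[11,0],[16,13],[17,0],[21,10],[26,0],[37,13],[40,0],[47,11],[49,0]]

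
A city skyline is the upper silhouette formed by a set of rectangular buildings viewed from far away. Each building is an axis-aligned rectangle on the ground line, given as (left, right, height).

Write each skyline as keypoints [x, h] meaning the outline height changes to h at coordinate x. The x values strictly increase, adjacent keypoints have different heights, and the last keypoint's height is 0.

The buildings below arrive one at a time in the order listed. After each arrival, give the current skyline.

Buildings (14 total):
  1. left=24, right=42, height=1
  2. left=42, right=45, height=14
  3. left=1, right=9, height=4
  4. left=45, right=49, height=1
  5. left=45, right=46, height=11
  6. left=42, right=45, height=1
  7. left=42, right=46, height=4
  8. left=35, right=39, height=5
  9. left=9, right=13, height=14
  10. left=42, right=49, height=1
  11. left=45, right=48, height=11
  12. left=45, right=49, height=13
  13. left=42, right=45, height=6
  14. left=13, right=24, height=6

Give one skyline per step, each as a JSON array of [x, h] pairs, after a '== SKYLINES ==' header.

== SKYLINES ==
[[24,1],[42,0]]
[[24,1],[42,14],[45,0]]
[[1,4],[9,0],[24,1],[42,14],[45,0]]
[[1,4],[9,0],[24,1],[42,14],[45,1],[49,0]]
[[1,4],[9,0],[24,1],[42,14],[45,11],[46,1],[49,0]]
[[1,4],[9,0],[24,1],[42,14],[45,11],[46,1],[49,0]]
[[1,4],[9,0],[24,1],[42,14],[45,11],[46,1],[49,0]]
[[1,4],[9,0],[24,1],[35,5],[39,1],[42,14],[45,11],[46,1],[49,0]]
[[1,4],[9,14],[13,0],[24,1],[35,5],[39,1],[42,14],[45,11],[46,1],[49,0]]
[[1,4],[9,14],[13,0],[24,1],[35,5],[39,1],[42,14],[45,11],[46,1],[49,0]]
[[1,4],[9,14],[13,0],[24,1],[35,5],[39,1],[42,14],[45,11],[48,1],[49,0]]
[[1,4],[9,14],[13,0],[24,1],[35,5],[39,1],[42,14],[45,13],[49,0]]
[[1,4],[9,14],[13,0],[24,1],[35,5],[39,1],[42,14],[45,13],[49,0]]
[[1,4],[9,14],[13,6],[24,1],[35,5],[39,1],[42,14],[45,13],[49,0]]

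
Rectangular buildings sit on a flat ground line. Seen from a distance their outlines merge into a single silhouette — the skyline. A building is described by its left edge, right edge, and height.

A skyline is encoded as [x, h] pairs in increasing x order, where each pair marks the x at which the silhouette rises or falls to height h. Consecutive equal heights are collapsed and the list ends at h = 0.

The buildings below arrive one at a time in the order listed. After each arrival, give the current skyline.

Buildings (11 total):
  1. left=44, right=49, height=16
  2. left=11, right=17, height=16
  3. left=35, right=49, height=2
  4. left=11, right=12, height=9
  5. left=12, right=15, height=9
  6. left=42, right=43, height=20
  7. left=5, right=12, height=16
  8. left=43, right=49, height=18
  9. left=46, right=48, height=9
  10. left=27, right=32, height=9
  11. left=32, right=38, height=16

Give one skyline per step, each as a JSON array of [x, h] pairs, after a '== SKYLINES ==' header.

== SKYLINES ==
[[44,16],[49,0]]
[[11,16],[17,0],[44,16],[49,0]]
[[11,16],[17,0],[35,2],[44,16],[49,0]]
[[11,16],[17,0],[35,2],[44,16],[49,0]]
[[11,16],[17,0],[35,2],[44,16],[49,0]]
[[11,16],[17,0],[35,2],[42,20],[43,2],[44,16],[49,0]]
[[5,16],[17,0],[35,2],[42,20],[43,2],[44,16],[49,0]]
[[5,16],[17,0],[35,2],[42,20],[43,18],[49,0]]
[[5,16],[17,0],[35,2],[42,20],[43,18],[49,0]]
[[5,16],[17,0],[27,9],[32,0],[35,2],[42,20],[43,18],[49,0]]
[[5,16],[17,0],[27,9],[32,16],[38,2],[42,20],[43,18],[49,0]]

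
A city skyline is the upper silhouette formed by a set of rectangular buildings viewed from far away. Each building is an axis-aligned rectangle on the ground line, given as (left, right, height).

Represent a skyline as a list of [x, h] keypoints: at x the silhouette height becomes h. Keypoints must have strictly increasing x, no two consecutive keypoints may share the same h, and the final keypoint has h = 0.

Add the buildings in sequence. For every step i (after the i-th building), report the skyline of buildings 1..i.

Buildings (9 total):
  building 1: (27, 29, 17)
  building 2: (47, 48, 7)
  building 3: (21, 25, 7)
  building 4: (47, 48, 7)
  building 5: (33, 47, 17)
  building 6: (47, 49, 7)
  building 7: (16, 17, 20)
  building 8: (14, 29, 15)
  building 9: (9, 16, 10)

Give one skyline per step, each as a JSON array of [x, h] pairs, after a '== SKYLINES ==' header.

== SKYLINES ==
[[27,17],[29,0]]
[[27,17],[29,0],[47,7],[48,0]]
[[21,7],[25,0],[27,17],[29,0],[47,7],[48,0]]
[[21,7],[25,0],[27,17],[29,0],[47,7],[48,0]]
[[21,7],[25,0],[27,17],[29,0],[33,17],[47,7],[48,0]]
[[21,7],[25,0],[27,17],[29,0],[33,17],[47,7],[49,0]]
[[16,20],[17,0],[21,7],[25,0],[27,17],[29,0],[33,17],[47,7],[49,0]]
[[14,15],[16,20],[17,15],[27,17],[29,0],[33,17],[47,7],[49,0]]
[[9,10],[14,15],[16,20],[17,15],[27,17],[29,0],[33,17],[47,7],[49,0]]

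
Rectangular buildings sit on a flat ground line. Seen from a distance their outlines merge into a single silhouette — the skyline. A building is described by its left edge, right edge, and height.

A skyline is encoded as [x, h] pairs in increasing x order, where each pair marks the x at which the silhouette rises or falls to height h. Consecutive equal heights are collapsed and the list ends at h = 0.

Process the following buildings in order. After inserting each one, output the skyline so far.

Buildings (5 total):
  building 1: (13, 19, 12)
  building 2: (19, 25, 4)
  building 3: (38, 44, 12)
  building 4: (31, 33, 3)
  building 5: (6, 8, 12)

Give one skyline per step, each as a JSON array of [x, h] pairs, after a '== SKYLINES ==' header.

== SKYLINES ==
[[13,12],[19,0]]
[[13,12],[19,4],[25,0]]
[[13,12],[19,4],[25,0],[38,12],[44,0]]
[[13,12],[19,4],[25,0],[31,3],[33,0],[38,12],[44,0]]
[[6,12],[8,0],[13,12],[19,4],[25,0],[31,3],[33,0],[38,12],[44,0]]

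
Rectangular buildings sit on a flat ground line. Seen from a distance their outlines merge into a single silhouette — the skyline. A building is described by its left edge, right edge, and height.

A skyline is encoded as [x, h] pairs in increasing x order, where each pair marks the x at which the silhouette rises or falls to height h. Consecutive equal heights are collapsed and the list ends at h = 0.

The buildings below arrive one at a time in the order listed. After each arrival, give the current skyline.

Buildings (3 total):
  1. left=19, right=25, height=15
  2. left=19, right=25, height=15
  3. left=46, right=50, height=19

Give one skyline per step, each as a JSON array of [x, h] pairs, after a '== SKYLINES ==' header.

== SKYLINES ==
[[19,15],[25,0]]
[[19,15],[25,0]]
[[19,15],[25,0],[46,19],[50,0]]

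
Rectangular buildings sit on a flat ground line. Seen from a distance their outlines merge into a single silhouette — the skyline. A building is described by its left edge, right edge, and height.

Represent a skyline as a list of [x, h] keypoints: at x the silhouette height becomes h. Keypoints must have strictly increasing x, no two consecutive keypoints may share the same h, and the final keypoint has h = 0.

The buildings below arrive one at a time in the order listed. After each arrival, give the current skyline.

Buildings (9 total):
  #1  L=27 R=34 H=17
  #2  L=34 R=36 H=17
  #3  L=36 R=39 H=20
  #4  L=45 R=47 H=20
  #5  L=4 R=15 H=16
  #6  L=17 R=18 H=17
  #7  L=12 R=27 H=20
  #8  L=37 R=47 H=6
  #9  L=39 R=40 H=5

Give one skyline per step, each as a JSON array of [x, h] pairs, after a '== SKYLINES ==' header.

== SKYLINES ==
[[27,17],[34,0]]
[[27,17],[36,0]]
[[27,17],[36,20],[39,0]]
[[27,17],[36,20],[39,0],[45,20],[47,0]]
[[4,16],[15,0],[27,17],[36,20],[39,0],[45,20],[47,0]]
[[4,16],[15,0],[17,17],[18,0],[27,17],[36,20],[39,0],[45,20],[47,0]]
[[4,16],[12,20],[27,17],[36,20],[39,0],[45,20],[47,0]]
[[4,16],[12,20],[27,17],[36,20],[39,6],[45,20],[47,0]]
[[4,16],[12,20],[27,17],[36,20],[39,6],[45,20],[47,0]]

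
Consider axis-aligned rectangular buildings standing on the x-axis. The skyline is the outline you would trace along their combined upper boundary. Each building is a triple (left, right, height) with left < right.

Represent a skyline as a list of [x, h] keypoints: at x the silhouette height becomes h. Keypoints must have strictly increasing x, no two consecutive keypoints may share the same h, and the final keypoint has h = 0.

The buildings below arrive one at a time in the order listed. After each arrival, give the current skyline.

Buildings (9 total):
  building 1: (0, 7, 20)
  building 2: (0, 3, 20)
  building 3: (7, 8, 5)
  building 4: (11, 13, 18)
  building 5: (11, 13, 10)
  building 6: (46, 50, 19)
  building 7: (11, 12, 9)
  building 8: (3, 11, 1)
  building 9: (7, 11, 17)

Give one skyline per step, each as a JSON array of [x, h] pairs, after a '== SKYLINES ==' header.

== SKYLINES ==
[[0,20],[7,0]]
[[0,20],[7,0]]
[[0,20],[7,5],[8,0]]
[[0,20],[7,5],[8,0],[11,18],[13,0]]
[[0,20],[7,5],[8,0],[11,18],[13,0]]
[[0,20],[7,5],[8,0],[11,18],[13,0],[46,19],[50,0]]
[[0,20],[7,5],[8,0],[11,18],[13,0],[46,19],[50,0]]
[[0,20],[7,5],[8,1],[11,18],[13,0],[46,19],[50,0]]
[[0,20],[7,17],[11,18],[13,0],[46,19],[50,0]]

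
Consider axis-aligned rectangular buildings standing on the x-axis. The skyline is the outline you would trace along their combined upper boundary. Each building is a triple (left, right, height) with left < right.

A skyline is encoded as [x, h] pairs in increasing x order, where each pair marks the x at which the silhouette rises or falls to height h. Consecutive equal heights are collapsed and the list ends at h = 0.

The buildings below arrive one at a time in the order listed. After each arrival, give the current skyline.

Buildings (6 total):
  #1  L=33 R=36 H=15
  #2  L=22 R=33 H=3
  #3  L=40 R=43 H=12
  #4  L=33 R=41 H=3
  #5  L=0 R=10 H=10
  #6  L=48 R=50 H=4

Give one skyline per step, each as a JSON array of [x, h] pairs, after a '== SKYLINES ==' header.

== SKYLINES ==
[[33,15],[36,0]]
[[22,3],[33,15],[36,0]]
[[22,3],[33,15],[36,0],[40,12],[43,0]]
[[22,3],[33,15],[36,3],[40,12],[43,0]]
[[0,10],[10,0],[22,3],[33,15],[36,3],[40,12],[43,0]]
[[0,10],[10,0],[22,3],[33,15],[36,3],[40,12],[43,0],[48,4],[50,0]]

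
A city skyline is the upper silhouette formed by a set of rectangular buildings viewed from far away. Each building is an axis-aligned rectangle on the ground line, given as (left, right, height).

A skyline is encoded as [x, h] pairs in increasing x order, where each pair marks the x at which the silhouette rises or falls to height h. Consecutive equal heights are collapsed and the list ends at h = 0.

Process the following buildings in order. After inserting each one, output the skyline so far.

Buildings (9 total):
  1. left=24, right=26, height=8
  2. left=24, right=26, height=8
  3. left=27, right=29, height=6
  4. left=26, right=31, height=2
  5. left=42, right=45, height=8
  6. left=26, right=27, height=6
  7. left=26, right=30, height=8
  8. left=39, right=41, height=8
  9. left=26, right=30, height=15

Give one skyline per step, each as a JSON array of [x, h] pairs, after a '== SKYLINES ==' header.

== SKYLINES ==
[[24,8],[26,0]]
[[24,8],[26,0]]
[[24,8],[26,0],[27,6],[29,0]]
[[24,8],[26,2],[27,6],[29,2],[31,0]]
[[24,8],[26,2],[27,6],[29,2],[31,0],[42,8],[45,0]]
[[24,8],[26,6],[29,2],[31,0],[42,8],[45,0]]
[[24,8],[30,2],[31,0],[42,8],[45,0]]
[[24,8],[30,2],[31,0],[39,8],[41,0],[42,8],[45,0]]
[[24,8],[26,15],[30,2],[31,0],[39,8],[41,0],[42,8],[45,0]]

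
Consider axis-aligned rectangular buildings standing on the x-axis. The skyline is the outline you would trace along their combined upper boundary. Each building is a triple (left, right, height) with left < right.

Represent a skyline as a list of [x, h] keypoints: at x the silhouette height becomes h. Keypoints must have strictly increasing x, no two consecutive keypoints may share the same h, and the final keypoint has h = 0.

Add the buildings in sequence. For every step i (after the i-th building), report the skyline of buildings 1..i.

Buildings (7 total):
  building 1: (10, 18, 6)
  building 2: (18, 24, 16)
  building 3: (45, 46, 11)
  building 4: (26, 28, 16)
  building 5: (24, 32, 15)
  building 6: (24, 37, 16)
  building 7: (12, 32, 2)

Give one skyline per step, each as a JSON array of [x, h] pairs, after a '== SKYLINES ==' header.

== SKYLINES ==
[[10,6],[18,0]]
[[10,6],[18,16],[24,0]]
[[10,6],[18,16],[24,0],[45,11],[46,0]]
[[10,6],[18,16],[24,0],[26,16],[28,0],[45,11],[46,0]]
[[10,6],[18,16],[24,15],[26,16],[28,15],[32,0],[45,11],[46,0]]
[[10,6],[18,16],[37,0],[45,11],[46,0]]
[[10,6],[18,16],[37,0],[45,11],[46,0]]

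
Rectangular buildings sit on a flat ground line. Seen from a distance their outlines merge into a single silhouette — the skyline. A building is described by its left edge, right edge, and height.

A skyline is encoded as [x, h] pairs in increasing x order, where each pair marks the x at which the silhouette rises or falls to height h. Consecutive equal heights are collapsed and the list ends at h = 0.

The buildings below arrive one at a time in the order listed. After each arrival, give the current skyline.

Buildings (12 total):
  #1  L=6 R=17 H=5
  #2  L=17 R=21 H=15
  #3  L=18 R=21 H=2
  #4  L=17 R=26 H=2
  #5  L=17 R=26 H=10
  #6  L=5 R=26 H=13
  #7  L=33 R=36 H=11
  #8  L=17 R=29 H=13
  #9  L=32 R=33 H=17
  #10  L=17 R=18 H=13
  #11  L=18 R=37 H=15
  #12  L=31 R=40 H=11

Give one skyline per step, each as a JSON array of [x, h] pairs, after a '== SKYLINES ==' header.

== SKYLINES ==
[[6,5],[17,0]]
[[6,5],[17,15],[21,0]]
[[6,5],[17,15],[21,0]]
[[6,5],[17,15],[21,2],[26,0]]
[[6,5],[17,15],[21,10],[26,0]]
[[5,13],[17,15],[21,13],[26,0]]
[[5,13],[17,15],[21,13],[26,0],[33,11],[36,0]]
[[5,13],[17,15],[21,13],[29,0],[33,11],[36,0]]
[[5,13],[17,15],[21,13],[29,0],[32,17],[33,11],[36,0]]
[[5,13],[17,15],[21,13],[29,0],[32,17],[33,11],[36,0]]
[[5,13],[17,15],[32,17],[33,15],[37,0]]
[[5,13],[17,15],[32,17],[33,15],[37,11],[40,0]]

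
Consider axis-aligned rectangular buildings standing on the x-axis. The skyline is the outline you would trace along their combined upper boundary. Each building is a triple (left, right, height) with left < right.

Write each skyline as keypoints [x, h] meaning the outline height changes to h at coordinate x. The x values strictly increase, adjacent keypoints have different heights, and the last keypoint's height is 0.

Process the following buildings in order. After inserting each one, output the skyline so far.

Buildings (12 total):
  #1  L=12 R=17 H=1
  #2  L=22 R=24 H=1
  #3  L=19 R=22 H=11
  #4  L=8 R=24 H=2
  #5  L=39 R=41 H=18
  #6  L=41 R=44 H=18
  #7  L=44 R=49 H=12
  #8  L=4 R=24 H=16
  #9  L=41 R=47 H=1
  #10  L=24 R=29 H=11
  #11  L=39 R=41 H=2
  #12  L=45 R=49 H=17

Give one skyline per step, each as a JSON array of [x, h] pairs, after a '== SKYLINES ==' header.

== SKYLINES ==
[[12,1],[17,0]]
[[12,1],[17,0],[22,1],[24,0]]
[[12,1],[17,0],[19,11],[22,1],[24,0]]
[[8,2],[19,11],[22,2],[24,0]]
[[8,2],[19,11],[22,2],[24,0],[39,18],[41,0]]
[[8,2],[19,11],[22,2],[24,0],[39,18],[44,0]]
[[8,2],[19,11],[22,2],[24,0],[39,18],[44,12],[49,0]]
[[4,16],[24,0],[39,18],[44,12],[49,0]]
[[4,16],[24,0],[39,18],[44,12],[49,0]]
[[4,16],[24,11],[29,0],[39,18],[44,12],[49,0]]
[[4,16],[24,11],[29,0],[39,18],[44,12],[49,0]]
[[4,16],[24,11],[29,0],[39,18],[44,12],[45,17],[49,0]]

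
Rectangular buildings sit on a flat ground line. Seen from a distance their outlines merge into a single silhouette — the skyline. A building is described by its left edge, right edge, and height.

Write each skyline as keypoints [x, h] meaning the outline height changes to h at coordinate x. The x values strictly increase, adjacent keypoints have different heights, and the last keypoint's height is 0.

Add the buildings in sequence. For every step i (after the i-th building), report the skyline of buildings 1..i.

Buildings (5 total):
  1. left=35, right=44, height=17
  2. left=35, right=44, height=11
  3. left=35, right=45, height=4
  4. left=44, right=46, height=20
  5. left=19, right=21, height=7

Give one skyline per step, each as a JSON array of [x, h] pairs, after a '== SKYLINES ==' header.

== SKYLINES ==
[[35,17],[44,0]]
[[35,17],[44,0]]
[[35,17],[44,4],[45,0]]
[[35,17],[44,20],[46,0]]
[[19,7],[21,0],[35,17],[44,20],[46,0]]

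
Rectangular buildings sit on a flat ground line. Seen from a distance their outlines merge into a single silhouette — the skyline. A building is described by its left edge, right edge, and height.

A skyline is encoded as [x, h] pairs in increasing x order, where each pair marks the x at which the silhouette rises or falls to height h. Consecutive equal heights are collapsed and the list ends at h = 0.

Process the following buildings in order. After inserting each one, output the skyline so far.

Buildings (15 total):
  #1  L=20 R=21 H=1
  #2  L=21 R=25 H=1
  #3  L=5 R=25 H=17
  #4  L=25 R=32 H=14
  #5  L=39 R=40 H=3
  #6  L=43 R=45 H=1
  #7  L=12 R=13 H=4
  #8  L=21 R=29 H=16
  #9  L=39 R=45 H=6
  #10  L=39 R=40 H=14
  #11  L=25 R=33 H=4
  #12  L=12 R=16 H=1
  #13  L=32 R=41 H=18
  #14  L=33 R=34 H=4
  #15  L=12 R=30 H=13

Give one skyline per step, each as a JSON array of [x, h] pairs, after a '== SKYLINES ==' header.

== SKYLINES ==
[[20,1],[21,0]]
[[20,1],[25,0]]
[[5,17],[25,0]]
[[5,17],[25,14],[32,0]]
[[5,17],[25,14],[32,0],[39,3],[40,0]]
[[5,17],[25,14],[32,0],[39,3],[40,0],[43,1],[45,0]]
[[5,17],[25,14],[32,0],[39,3],[40,0],[43,1],[45,0]]
[[5,17],[25,16],[29,14],[32,0],[39,3],[40,0],[43,1],[45,0]]
[[5,17],[25,16],[29,14],[32,0],[39,6],[45,0]]
[[5,17],[25,16],[29,14],[32,0],[39,14],[40,6],[45,0]]
[[5,17],[25,16],[29,14],[32,4],[33,0],[39,14],[40,6],[45,0]]
[[5,17],[25,16],[29,14],[32,4],[33,0],[39,14],[40,6],[45,0]]
[[5,17],[25,16],[29,14],[32,18],[41,6],[45,0]]
[[5,17],[25,16],[29,14],[32,18],[41,6],[45,0]]
[[5,17],[25,16],[29,14],[32,18],[41,6],[45,0]]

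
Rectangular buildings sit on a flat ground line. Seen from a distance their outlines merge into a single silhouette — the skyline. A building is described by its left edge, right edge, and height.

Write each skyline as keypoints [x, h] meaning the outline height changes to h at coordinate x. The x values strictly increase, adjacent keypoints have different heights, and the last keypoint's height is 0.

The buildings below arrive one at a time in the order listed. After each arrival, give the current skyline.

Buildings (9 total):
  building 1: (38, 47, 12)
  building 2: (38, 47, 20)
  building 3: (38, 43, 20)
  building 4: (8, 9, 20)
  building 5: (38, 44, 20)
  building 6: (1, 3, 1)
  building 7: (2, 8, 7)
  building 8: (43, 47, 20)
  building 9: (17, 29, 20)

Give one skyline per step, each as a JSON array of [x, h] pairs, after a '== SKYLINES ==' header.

== SKYLINES ==
[[38,12],[47,0]]
[[38,20],[47,0]]
[[38,20],[47,0]]
[[8,20],[9,0],[38,20],[47,0]]
[[8,20],[9,0],[38,20],[47,0]]
[[1,1],[3,0],[8,20],[9,0],[38,20],[47,0]]
[[1,1],[2,7],[8,20],[9,0],[38,20],[47,0]]
[[1,1],[2,7],[8,20],[9,0],[38,20],[47,0]]
[[1,1],[2,7],[8,20],[9,0],[17,20],[29,0],[38,20],[47,0]]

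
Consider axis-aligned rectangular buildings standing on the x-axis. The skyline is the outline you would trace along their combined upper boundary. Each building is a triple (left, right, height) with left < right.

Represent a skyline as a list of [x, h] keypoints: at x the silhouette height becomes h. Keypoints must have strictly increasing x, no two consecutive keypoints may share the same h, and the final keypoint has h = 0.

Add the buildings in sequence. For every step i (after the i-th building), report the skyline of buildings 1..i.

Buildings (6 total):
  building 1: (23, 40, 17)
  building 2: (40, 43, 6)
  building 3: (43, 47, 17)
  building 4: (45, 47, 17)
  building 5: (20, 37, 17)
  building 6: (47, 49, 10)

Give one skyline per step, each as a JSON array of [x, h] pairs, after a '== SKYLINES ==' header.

== SKYLINES ==
[[23,17],[40,0]]
[[23,17],[40,6],[43,0]]
[[23,17],[40,6],[43,17],[47,0]]
[[23,17],[40,6],[43,17],[47,0]]
[[20,17],[40,6],[43,17],[47,0]]
[[20,17],[40,6],[43,17],[47,10],[49,0]]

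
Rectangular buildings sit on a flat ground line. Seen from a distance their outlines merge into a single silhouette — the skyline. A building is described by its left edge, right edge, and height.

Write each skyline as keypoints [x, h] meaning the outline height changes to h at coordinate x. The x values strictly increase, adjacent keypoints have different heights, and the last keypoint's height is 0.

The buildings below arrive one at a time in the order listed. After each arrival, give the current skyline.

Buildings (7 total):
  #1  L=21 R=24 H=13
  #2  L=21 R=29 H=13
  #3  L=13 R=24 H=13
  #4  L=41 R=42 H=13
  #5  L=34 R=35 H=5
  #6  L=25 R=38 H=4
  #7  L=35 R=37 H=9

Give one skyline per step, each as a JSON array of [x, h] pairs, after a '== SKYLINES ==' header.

== SKYLINES ==
[[21,13],[24,0]]
[[21,13],[29,0]]
[[13,13],[29,0]]
[[13,13],[29,0],[41,13],[42,0]]
[[13,13],[29,0],[34,5],[35,0],[41,13],[42,0]]
[[13,13],[29,4],[34,5],[35,4],[38,0],[41,13],[42,0]]
[[13,13],[29,4],[34,5],[35,9],[37,4],[38,0],[41,13],[42,0]]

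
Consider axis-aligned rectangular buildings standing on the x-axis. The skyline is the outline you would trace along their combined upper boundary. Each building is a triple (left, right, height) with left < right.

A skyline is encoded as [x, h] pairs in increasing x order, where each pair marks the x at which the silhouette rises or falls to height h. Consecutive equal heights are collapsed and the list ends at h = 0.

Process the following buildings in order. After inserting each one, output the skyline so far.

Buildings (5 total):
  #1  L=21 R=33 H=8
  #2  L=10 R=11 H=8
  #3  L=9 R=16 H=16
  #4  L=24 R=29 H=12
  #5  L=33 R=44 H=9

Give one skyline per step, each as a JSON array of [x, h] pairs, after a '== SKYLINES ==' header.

== SKYLINES ==
[[21,8],[33,0]]
[[10,8],[11,0],[21,8],[33,0]]
[[9,16],[16,0],[21,8],[33,0]]
[[9,16],[16,0],[21,8],[24,12],[29,8],[33,0]]
[[9,16],[16,0],[21,8],[24,12],[29,8],[33,9],[44,0]]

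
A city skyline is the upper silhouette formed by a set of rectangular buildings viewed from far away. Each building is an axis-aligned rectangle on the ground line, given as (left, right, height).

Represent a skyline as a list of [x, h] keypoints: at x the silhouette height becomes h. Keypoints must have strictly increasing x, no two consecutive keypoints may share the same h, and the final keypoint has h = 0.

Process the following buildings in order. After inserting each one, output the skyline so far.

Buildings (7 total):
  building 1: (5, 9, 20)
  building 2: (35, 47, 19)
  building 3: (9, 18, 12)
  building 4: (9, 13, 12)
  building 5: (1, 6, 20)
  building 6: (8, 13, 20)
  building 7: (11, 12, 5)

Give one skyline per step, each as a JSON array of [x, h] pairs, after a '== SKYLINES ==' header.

== SKYLINES ==
[[5,20],[9,0]]
[[5,20],[9,0],[35,19],[47,0]]
[[5,20],[9,12],[18,0],[35,19],[47,0]]
[[5,20],[9,12],[18,0],[35,19],[47,0]]
[[1,20],[9,12],[18,0],[35,19],[47,0]]
[[1,20],[13,12],[18,0],[35,19],[47,0]]
[[1,20],[13,12],[18,0],[35,19],[47,0]]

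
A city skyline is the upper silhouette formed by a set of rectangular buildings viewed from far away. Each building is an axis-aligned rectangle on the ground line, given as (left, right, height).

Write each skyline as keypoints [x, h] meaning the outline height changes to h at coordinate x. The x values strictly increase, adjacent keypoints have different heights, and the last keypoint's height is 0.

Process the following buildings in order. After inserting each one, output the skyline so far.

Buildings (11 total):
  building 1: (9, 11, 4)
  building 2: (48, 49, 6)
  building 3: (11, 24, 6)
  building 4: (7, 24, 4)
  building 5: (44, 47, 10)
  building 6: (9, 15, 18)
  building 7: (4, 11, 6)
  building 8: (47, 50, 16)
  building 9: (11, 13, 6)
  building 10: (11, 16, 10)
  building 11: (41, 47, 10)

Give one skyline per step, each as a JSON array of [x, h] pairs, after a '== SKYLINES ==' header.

== SKYLINES ==
[[9,4],[11,0]]
[[9,4],[11,0],[48,6],[49,0]]
[[9,4],[11,6],[24,0],[48,6],[49,0]]
[[7,4],[11,6],[24,0],[48,6],[49,0]]
[[7,4],[11,6],[24,0],[44,10],[47,0],[48,6],[49,0]]
[[7,4],[9,18],[15,6],[24,0],[44,10],[47,0],[48,6],[49,0]]
[[4,6],[9,18],[15,6],[24,0],[44,10],[47,0],[48,6],[49,0]]
[[4,6],[9,18],[15,6],[24,0],[44,10],[47,16],[50,0]]
[[4,6],[9,18],[15,6],[24,0],[44,10],[47,16],[50,0]]
[[4,6],[9,18],[15,10],[16,6],[24,0],[44,10],[47,16],[50,0]]
[[4,6],[9,18],[15,10],[16,6],[24,0],[41,10],[47,16],[50,0]]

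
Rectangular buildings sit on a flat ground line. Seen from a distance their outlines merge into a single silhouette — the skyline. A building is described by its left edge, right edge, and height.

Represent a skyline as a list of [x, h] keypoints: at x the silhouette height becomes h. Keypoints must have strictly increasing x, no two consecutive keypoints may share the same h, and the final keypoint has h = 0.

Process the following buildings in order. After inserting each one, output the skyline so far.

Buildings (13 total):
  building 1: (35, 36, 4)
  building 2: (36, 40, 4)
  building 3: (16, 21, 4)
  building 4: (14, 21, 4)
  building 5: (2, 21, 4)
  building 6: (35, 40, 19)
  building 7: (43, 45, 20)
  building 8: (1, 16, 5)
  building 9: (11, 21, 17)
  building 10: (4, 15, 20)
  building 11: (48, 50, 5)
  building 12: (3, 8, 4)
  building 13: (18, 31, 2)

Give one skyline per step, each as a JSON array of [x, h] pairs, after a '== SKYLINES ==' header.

== SKYLINES ==
[[35,4],[36,0]]
[[35,4],[40,0]]
[[16,4],[21,0],[35,4],[40,0]]
[[14,4],[21,0],[35,4],[40,0]]
[[2,4],[21,0],[35,4],[40,0]]
[[2,4],[21,0],[35,19],[40,0]]
[[2,4],[21,0],[35,19],[40,0],[43,20],[45,0]]
[[1,5],[16,4],[21,0],[35,19],[40,0],[43,20],[45,0]]
[[1,5],[11,17],[21,0],[35,19],[40,0],[43,20],[45,0]]
[[1,5],[4,20],[15,17],[21,0],[35,19],[40,0],[43,20],[45,0]]
[[1,5],[4,20],[15,17],[21,0],[35,19],[40,0],[43,20],[45,0],[48,5],[50,0]]
[[1,5],[4,20],[15,17],[21,0],[35,19],[40,0],[43,20],[45,0],[48,5],[50,0]]
[[1,5],[4,20],[15,17],[21,2],[31,0],[35,19],[40,0],[43,20],[45,0],[48,5],[50,0]]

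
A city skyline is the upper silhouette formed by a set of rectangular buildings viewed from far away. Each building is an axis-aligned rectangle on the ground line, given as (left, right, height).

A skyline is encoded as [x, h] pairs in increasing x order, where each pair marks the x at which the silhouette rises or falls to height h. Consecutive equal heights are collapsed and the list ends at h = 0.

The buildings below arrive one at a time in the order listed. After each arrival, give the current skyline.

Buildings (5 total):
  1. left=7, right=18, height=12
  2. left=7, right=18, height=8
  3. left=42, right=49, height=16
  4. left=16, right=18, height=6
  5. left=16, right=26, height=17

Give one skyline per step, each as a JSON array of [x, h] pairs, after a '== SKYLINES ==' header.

== SKYLINES ==
[[7,12],[18,0]]
[[7,12],[18,0]]
[[7,12],[18,0],[42,16],[49,0]]
[[7,12],[18,0],[42,16],[49,0]]
[[7,12],[16,17],[26,0],[42,16],[49,0]]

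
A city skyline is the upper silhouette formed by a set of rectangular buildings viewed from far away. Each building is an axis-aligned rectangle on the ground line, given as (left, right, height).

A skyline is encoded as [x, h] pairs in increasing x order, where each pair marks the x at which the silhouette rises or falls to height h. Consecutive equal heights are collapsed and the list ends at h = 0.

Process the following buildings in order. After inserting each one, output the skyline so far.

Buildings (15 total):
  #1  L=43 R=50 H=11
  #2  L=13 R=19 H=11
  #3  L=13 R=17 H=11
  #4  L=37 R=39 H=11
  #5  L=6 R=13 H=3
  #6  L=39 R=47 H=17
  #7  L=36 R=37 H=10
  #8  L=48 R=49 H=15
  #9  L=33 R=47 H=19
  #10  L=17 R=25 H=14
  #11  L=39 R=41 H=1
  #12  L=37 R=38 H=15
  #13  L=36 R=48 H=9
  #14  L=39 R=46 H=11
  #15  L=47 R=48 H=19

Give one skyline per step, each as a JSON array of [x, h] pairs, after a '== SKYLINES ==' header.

== SKYLINES ==
[[43,11],[50,0]]
[[13,11],[19,0],[43,11],[50,0]]
[[13,11],[19,0],[43,11],[50,0]]
[[13,11],[19,0],[37,11],[39,0],[43,11],[50,0]]
[[6,3],[13,11],[19,0],[37,11],[39,0],[43,11],[50,0]]
[[6,3],[13,11],[19,0],[37,11],[39,17],[47,11],[50,0]]
[[6,3],[13,11],[19,0],[36,10],[37,11],[39,17],[47,11],[50,0]]
[[6,3],[13,11],[19,0],[36,10],[37,11],[39,17],[47,11],[48,15],[49,11],[50,0]]
[[6,3],[13,11],[19,0],[33,19],[47,11],[48,15],[49,11],[50,0]]
[[6,3],[13,11],[17,14],[25,0],[33,19],[47,11],[48,15],[49,11],[50,0]]
[[6,3],[13,11],[17,14],[25,0],[33,19],[47,11],[48,15],[49,11],[50,0]]
[[6,3],[13,11],[17,14],[25,0],[33,19],[47,11],[48,15],[49,11],[50,0]]
[[6,3],[13,11],[17,14],[25,0],[33,19],[47,11],[48,15],[49,11],[50,0]]
[[6,3],[13,11],[17,14],[25,0],[33,19],[47,11],[48,15],[49,11],[50,0]]
[[6,3],[13,11],[17,14],[25,0],[33,19],[48,15],[49,11],[50,0]]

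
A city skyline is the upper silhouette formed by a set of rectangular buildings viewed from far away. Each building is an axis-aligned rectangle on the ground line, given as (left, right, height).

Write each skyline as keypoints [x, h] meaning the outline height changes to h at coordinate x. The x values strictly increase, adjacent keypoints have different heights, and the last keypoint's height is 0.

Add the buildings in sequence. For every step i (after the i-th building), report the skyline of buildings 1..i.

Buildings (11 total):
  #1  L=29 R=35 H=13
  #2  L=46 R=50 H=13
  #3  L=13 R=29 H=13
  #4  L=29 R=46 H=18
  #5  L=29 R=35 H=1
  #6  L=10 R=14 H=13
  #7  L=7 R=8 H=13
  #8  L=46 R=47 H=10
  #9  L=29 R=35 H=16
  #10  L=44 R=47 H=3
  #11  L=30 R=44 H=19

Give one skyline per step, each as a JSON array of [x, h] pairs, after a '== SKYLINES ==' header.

== SKYLINES ==
[[29,13],[35,0]]
[[29,13],[35,0],[46,13],[50,0]]
[[13,13],[35,0],[46,13],[50,0]]
[[13,13],[29,18],[46,13],[50,0]]
[[13,13],[29,18],[46,13],[50,0]]
[[10,13],[29,18],[46,13],[50,0]]
[[7,13],[8,0],[10,13],[29,18],[46,13],[50,0]]
[[7,13],[8,0],[10,13],[29,18],[46,13],[50,0]]
[[7,13],[8,0],[10,13],[29,18],[46,13],[50,0]]
[[7,13],[8,0],[10,13],[29,18],[46,13],[50,0]]
[[7,13],[8,0],[10,13],[29,18],[30,19],[44,18],[46,13],[50,0]]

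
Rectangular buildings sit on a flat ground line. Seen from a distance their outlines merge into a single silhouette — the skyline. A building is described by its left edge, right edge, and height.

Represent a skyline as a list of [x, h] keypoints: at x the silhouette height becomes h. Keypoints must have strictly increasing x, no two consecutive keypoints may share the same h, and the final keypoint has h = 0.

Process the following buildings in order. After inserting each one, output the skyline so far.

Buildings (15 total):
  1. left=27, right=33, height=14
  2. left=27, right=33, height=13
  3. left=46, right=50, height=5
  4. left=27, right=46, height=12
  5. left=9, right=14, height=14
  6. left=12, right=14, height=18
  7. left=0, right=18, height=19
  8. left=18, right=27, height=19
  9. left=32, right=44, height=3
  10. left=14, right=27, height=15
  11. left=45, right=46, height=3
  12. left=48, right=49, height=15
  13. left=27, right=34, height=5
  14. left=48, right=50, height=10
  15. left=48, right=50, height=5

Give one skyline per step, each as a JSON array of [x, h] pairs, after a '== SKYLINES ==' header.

== SKYLINES ==
[[27,14],[33,0]]
[[27,14],[33,0]]
[[27,14],[33,0],[46,5],[50,0]]
[[27,14],[33,12],[46,5],[50,0]]
[[9,14],[14,0],[27,14],[33,12],[46,5],[50,0]]
[[9,14],[12,18],[14,0],[27,14],[33,12],[46,5],[50,0]]
[[0,19],[18,0],[27,14],[33,12],[46,5],[50,0]]
[[0,19],[27,14],[33,12],[46,5],[50,0]]
[[0,19],[27,14],[33,12],[46,5],[50,0]]
[[0,19],[27,14],[33,12],[46,5],[50,0]]
[[0,19],[27,14],[33,12],[46,5],[50,0]]
[[0,19],[27,14],[33,12],[46,5],[48,15],[49,5],[50,0]]
[[0,19],[27,14],[33,12],[46,5],[48,15],[49,5],[50,0]]
[[0,19],[27,14],[33,12],[46,5],[48,15],[49,10],[50,0]]
[[0,19],[27,14],[33,12],[46,5],[48,15],[49,10],[50,0]]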